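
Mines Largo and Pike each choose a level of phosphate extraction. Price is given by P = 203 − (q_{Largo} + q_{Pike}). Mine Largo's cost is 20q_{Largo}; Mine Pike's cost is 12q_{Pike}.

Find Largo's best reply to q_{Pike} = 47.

68

Mine Largo's profit: π = q_{Largo}(203 − (q_{Largo} + q_{Pike})) − 20q_{Largo}.
∂π/∂q_{Largo} = 183 − 2q_{Largo} − q_{Pike} = 0, so q_{Largo} = 91.5 − 0.5q_{Pike}.
At q_{Pike} = 47: q_{Largo} = 91.5 − 0.5·47 = 68.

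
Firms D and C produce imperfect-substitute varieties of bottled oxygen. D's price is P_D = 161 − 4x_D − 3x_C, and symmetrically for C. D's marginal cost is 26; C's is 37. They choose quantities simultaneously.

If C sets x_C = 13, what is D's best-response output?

12

Firm D's profit: π = x_D(161 − 4x_D − 3x_C) − 26x_D.
∂π/∂x_D = 135 − 8x_D − 3x_C = 0 ⇒ x_D = 16.875 − 0.375x_C.
At x_C = 13: x_D = 16.875 − 0.375·13 = 12.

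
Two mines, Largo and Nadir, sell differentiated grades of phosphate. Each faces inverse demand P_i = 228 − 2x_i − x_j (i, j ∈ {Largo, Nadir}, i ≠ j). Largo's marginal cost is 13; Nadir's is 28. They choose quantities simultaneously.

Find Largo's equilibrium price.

Mine Largo's profit: π = x_{Largo}(228 − 2x_{Largo} − x_{Nadir}) − 13x_{Largo}.
∂π/∂x_{Largo} = 215 − 4x_{Largo} − x_{Nadir} = 0 ⇒ x_{Largo} = 53.75 − 0.25x_{Nadir}.
Similarly x_{Nadir} = 50 − 0.25x_{Largo}.
Solving the two reaction functions simultaneously: (1 − (−0.25)(−0.25))x_{Largo} = 53.75 − 0.25·50, so 0.9375x_{Largo} = 41.25 and x_{Largo} = 44.
Then x_{Nadir} = 50 − 0.25·44 = 39.
P_{Largo} = 228 − 2·44 − 39 = 101.

101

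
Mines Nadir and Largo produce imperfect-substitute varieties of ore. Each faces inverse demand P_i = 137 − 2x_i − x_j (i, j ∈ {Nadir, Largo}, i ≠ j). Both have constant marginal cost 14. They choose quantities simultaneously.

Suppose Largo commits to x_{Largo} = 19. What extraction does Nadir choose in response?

Mine Nadir's profit: π = x_{Nadir}(137 − 2x_{Nadir} − x_{Largo}) − 14x_{Nadir}.
∂π/∂x_{Nadir} = 123 − 4x_{Nadir} − x_{Largo} = 0 ⇒ x_{Nadir} = 30.75 − 0.25x_{Largo}.
At x_{Largo} = 19: x_{Nadir} = 30.75 − 0.25·19 = 26.

26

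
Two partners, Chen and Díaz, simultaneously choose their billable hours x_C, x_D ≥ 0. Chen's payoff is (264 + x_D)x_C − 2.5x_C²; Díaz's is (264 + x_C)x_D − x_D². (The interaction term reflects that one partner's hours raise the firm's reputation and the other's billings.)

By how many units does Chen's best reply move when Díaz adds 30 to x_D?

6

Expanding Chen's payoff: 264x_C + x_Dx_C − 2.5x_C².
∂π/∂x_C = 264 + x_D − 5x_C = 0, so x_C = 52.8 + 0.2x_D.
The reaction-function slope is 0.2, so a 30-unit rise in x_D moves x_C by 0.2 × 30 = 6. Chen's best response rises — the actions are strategic complements.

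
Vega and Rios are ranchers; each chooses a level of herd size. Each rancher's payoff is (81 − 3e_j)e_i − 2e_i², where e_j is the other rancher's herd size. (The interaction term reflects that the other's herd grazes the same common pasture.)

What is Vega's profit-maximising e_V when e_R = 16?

Vega's payoff is (81 − 3e_R)e_V − 2e_V².
∂π/∂e_V = 81 − 3e_R − 4e_V = 0, so e_V = 20.25 − 0.75e_R.
At e_R = 16: e_V = 20.25 − 0.75·16 = 8.25.

8.25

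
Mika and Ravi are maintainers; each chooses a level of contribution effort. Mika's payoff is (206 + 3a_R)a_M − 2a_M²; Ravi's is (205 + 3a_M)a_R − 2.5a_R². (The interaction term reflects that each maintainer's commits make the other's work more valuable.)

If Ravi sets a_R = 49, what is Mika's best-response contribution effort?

Expanding Mika's payoff: 206a_M + 3a_Ra_M − 2a_M².
∂π/∂a_M = 206 + 3a_R − 4a_M = 0, so a_M = 51.5 + 0.75a_R.
At a_R = 49: a_M = 51.5 + 0.75·49 = 88.25.

88.25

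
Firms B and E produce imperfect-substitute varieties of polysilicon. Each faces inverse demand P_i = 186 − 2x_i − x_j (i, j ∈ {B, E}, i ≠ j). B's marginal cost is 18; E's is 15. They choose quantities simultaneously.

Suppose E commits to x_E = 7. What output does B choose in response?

Firm B's profit: π = x_B(186 − 2x_B − x_E) − 18x_B.
∂π/∂x_B = 168 − 4x_B − x_E = 0 ⇒ x_B = 42 − 0.25x_E.
At x_E = 7: x_B = 42 − 0.25·7 = 40.25.

40.25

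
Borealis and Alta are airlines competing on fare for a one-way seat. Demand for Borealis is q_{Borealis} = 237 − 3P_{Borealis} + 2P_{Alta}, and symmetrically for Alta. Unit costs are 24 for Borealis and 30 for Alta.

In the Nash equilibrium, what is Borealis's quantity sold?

163.125

Borealis's profit: π = (P_{Borealis} − 24)(237 − 3P_{Borealis} + 2P_{Alta}).
∂π/∂P_{Borealis} = 309 − 6P_{Borealis} + 2P_{Alta} = 0 ⇒ P_{Borealis} = 51.5 + (1/3)P_{Alta}.
Similarly P_{Alta} = 54.5 + (1/3)P_{Borealis}.
Plugging P_{Alta} into Borealis's best response: P_{Borealis} = 51.5 + (1/3)(54.5 + (1/3)P_{Borealis}) ⇒ (8/9)P_{Borealis} = 209/3, so P_{Borealis} = 78.375.
Then P_{Alta} = 54.5 + (1/3)·78.375 = 80.625.
q_{Borealis} = 237 − 3·78.375 + 2·80.625 = 163.125.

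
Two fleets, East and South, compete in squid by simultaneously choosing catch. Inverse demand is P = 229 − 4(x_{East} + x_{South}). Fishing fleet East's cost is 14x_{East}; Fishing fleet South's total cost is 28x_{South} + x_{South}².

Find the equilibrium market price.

Fishing fleet East's profit: π = x_{East}(229 − 4(x_{East} + x_{South})) − 14x_{East}.
∂π/∂x_{East} = 215 − 8x_{East} − 4x_{South} = 0, so x_{East} = 26.875 − 0.5x_{South}.
For South: ∂π/∂x_{South} = 201 − 10x_{South} − 4x_{East} = 0 ⇒ x_{South} = 20.1 − 0.4x_{East}.
Solving the two reaction functions simultaneously: (1 − (−0.5)(−0.4))x_{East} = 26.875 − 0.5·20.1, so 0.8x_{East} = 16.825 and x_{East} = 673/32.
Then x_{South} = 20.1 − 0.4·(673/32) = 11.6875.
Equilibrium price: P = 229 − 4·(1047/32) = 98.125.

98.125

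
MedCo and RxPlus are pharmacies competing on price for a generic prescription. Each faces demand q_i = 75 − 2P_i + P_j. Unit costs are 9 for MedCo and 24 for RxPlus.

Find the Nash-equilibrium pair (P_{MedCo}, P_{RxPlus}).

MedCo's profit: π = (P_{MedCo} − 9)(75 − 2P_{MedCo} + P_{RxPlus}).
∂π/∂P_{MedCo} = 93 − 4P_{MedCo} + P_{RxPlus} = 0 ⇒ P_{MedCo} = 23.25 + 0.25P_{RxPlus}.
Similarly P_{RxPlus} = 30.75 + 0.25P_{MedCo}.
Substituting the second reaction function into the first: P_{MedCo} = 23.25 + 0.25(30.75 + 0.25P_{MedCo}), which gives 0.9375P_{MedCo} = 30.9375 ⇒ P_{MedCo} = 33.
Then P_{RxPlus} = 30.75 + 0.25·33 = 39.

33, 39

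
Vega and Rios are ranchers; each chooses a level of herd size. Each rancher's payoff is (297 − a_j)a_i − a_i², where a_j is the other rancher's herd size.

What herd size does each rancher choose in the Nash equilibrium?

99

Vega's payoff is (297 − a_R)a_V − a_V².
∂π/∂a_V = 297 − a_R − 2a_V = 0, so a_V = 148.5 − 0.5a_R.
The game is symmetric, so in equilibrium a_R = a_V: the reaction function gives 1.5a_V = 148.5, hence a_V = 99.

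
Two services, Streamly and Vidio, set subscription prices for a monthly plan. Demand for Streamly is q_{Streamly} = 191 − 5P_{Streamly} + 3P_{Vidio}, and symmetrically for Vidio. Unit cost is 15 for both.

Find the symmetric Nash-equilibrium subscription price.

38

Streamly's profit: π = (P_{Streamly} − 15)(191 − 5P_{Streamly} + 3P_{Vidio}).
∂π/∂P_{Streamly} = 266 − 10P_{Streamly} + 3P_{Vidio} = 0 ⇒ P_{Streamly} = 26.6 + 0.3P_{Vidio}.
By symmetry P_{Vidio} = P_{Streamly}; substituting into the reaction function, 0.7P_{Streamly} = 26.6 and P_{Streamly} = 38.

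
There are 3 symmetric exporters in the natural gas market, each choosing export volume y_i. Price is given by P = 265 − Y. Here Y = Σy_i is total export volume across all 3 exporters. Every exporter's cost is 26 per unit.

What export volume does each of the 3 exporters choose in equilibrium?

59.75

A representative exporter's profit is π_i = y_i(265 − Y) − 26y_i, with Y = y_i + Σ_{j≠i} y_j.
First-order condition: 239 − 2y_i − Σ_{j≠i} y_j = 0.
With identical exporters, set every y_j = y: then 239 − 2y − 2y = 0, i.e. y = 239/4 = 59.75.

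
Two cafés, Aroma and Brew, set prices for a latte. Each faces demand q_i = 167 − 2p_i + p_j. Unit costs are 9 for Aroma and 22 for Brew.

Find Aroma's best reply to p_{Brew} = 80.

66.25

Aroma's profit: π = (p_{Aroma} − 9)(167 − 2p_{Aroma} + p_{Brew}).
∂π/∂p_{Aroma} = 185 − 4p_{Aroma} + p_{Brew} = 0 ⇒ p_{Aroma} = 46.25 + 0.25p_{Brew}.
At p_{Brew} = 80: p_{Aroma} = 46.25 + 0.25·80 = 66.25.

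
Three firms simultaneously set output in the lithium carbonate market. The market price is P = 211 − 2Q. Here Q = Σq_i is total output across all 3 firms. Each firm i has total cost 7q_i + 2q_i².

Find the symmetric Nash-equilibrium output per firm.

17

A representative firm's profit is π_i = q_i(211 − 2Q) − 7q_i − 2q_i², with Q = q_i + Σ_{j≠i} q_j.
First-order condition: 204 − 8q_i − 2Σ_{j≠i} q_j = 0.
Imposing symmetry (q_j = q for all j) turns Σ_{j≠i} q_j into 2q, so 204 = 12q and q = 17.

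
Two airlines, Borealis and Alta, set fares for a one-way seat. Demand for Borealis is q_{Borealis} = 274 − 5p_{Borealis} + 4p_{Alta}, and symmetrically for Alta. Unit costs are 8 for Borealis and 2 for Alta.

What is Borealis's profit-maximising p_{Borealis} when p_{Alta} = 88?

66.6

Borealis's profit: π = (p_{Borealis} − 8)(274 − 5p_{Borealis} + 4p_{Alta}).
∂π/∂p_{Borealis} = 314 − 10p_{Borealis} + 4p_{Alta} = 0 ⇒ p_{Borealis} = 31.4 + 0.4p_{Alta}.
At p_{Alta} = 88: p_{Borealis} = 31.4 + 0.4·88 = 66.6.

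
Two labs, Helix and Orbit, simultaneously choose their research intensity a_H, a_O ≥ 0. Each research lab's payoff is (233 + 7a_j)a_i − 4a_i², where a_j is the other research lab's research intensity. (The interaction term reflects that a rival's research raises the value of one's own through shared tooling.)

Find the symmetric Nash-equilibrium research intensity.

Helix's payoff is (233 + 7a_O)a_H − 4a_H².
∂π/∂a_H = 233 + 7a_O − 8a_H = 0, so a_H = 29.125 + 0.875a_O.
The game is symmetric, so in equilibrium a_O = a_H: the reaction function gives 0.125a_H = 29.125, hence a_H = 233.

233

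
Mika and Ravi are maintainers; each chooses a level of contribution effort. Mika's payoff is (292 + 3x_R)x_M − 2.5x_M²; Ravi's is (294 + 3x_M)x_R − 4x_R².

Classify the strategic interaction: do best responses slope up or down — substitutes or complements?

strategic complements

Expanding Mika's payoff: 292x_M + 3x_Rx_M − 2.5x_M².
∂π/∂x_M = 292 + 3x_R − 5x_M = 0, so x_M = 58.4 + 0.6x_R.
The best-response slope dx_M/dx_R = 0.6 > 0: the reaction function is upward-sloping, so the choices are strategic complements.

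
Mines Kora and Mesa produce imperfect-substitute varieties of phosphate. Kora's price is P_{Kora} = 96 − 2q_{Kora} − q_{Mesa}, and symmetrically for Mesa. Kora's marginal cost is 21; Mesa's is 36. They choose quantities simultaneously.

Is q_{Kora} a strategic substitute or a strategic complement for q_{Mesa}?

Mine Kora's profit: π = q_{Kora}(96 − 2q_{Kora} − q_{Mesa}) − 21q_{Kora}.
∂π/∂q_{Kora} = 75 − 4q_{Kora} − q_{Mesa} = 0 ⇒ q_{Kora} = 18.75 − 0.25q_{Mesa}.
The best-response slope dq_{Kora}/dq_{Mesa} = −0.25 < 0: the reaction function is downward-sloping, so the choices are strategic substitutes.

strategic substitutes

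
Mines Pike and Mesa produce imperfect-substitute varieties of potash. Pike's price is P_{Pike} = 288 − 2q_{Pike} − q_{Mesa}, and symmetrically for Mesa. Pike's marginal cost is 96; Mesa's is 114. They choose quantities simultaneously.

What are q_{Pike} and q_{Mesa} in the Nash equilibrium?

39.6, 33.6

Mine Pike's profit: π = q_{Pike}(288 − 2q_{Pike} − q_{Mesa}) − 96q_{Pike}.
∂π/∂q_{Pike} = 192 − 4q_{Pike} − q_{Mesa} = 0 ⇒ q_{Pike} = 48 − 0.25q_{Mesa}.
Similarly q_{Mesa} = 43.5 − 0.25q_{Pike}.
Plugging q_{Mesa} into Pike's best response: q_{Pike} = 48 − 0.25(43.5 − 0.25q_{Pike}) ⇒ 0.9375q_{Pike} = 37.125, so q_{Pike} = 39.6.
Then q_{Mesa} = 43.5 − 0.25·39.6 = 33.6.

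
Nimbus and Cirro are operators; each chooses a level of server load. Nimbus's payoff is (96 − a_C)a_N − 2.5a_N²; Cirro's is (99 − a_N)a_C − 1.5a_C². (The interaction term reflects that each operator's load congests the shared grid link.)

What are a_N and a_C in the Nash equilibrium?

13.5, 28.5

Expanding Nimbus's payoff: 96a_N − a_Ca_N − 2.5a_N².
∂π/∂a_N = 96 − a_C − 5a_N = 0, so a_N = 19.2 − 0.2a_C.
Likewise for Cirro: a_C = 33 − (1/3)a_N.
Solving the two reaction functions simultaneously: (1 − (−0.2)(−1/3))a_N = 19.2 − 0.2·33, so (14/15)a_N = 12.6 and a_N = 13.5.
Then a_C = 33 − (1/3)·13.5 = 28.5.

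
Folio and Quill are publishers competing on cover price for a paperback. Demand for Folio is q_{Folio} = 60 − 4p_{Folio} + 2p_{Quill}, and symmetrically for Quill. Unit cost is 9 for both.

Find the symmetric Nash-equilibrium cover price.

Folio's profit: π = (p_{Folio} − 9)(60 − 4p_{Folio} + 2p_{Quill}).
∂π/∂p_{Folio} = 96 − 8p_{Folio} + 2p_{Quill} = 0 ⇒ p_{Folio} = 12 + 0.25p_{Quill}.
By symmetry p_{Quill} = p_{Folio}; substituting into the reaction function, 0.75p_{Folio} = 12 and p_{Folio} = 16.

16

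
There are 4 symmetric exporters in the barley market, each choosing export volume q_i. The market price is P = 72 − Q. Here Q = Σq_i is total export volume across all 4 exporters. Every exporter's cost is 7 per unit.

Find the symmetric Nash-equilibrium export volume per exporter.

13

A representative exporter's profit is π_i = q_i(72 − Q) − 7q_i, with Q = q_i + Σ_{j≠i} q_j.
First-order condition: 65 − 2q_i − Σ_{j≠i} q_j = 0.
In a symmetric equilibrium every exporter chooses the same q, so Σ_{j≠i} q_j = 3q. The condition becomes 65 − 5q = 0, giving q = 65/5 = 13.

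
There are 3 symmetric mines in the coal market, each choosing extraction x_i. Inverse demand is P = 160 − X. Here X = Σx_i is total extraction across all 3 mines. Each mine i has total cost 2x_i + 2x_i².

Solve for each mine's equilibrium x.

A representative mine's profit is π_i = x_i(160 − X) − 2x_i − 2x_i², with X = x_i + Σ_{j≠i} x_j.
First-order condition: 158 − 6x_i − Σ_{j≠i} x_j = 0.
With identical mines, set every x_j = x: then 158 − 6x − 2x = 0, i.e. x = 158/8 = 19.75.

19.75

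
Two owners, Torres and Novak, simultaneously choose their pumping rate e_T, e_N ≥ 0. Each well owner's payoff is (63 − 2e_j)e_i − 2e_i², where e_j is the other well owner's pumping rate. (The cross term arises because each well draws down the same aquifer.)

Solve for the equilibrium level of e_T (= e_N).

Torres's payoff is (63 − 2e_N)e_T − 2e_T².
∂π/∂e_T = 63 − 2e_N − 4e_T = 0, so e_T = 15.75 − 0.5e_N.
The game is symmetric, so in equilibrium e_N = e_T: the reaction function gives 1.5e_T = 15.75, hence e_T = 10.5.

10.5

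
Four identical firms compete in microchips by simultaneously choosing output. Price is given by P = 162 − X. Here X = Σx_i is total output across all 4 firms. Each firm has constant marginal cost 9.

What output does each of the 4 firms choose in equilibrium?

30.6

A representative firm's profit is π_i = x_i(162 − X) − 9x_i, with X = x_i + Σ_{j≠i} x_j.
First-order condition: 153 − 2x_i − Σ_{j≠i} x_j = 0.
Imposing symmetry (x_j = x for all j) turns Σ_{j≠i} x_j into 3x, so 153 = 5x and x = 30.6.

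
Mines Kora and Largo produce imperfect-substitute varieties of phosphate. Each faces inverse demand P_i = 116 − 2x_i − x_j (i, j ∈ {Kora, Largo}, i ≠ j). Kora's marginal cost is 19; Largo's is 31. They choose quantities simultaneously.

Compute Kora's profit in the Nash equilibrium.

Mine Kora's profit: π = x_{Kora}(116 − 2x_{Kora} − x_{Largo}) − 19x_{Kora}.
∂π/∂x_{Kora} = 97 − 4x_{Kora} − x_{Largo} = 0 ⇒ x_{Kora} = 24.25 − 0.25x_{Largo}.
Similarly x_{Largo} = 21.25 − 0.25x_{Kora}.
Substituting the second reaction function into the first: x_{Kora} = 24.25 − 0.25(21.25 − 0.25x_{Kora}), which gives 0.9375x_{Kora} = 18.9375 ⇒ x_{Kora} = 20.2.
Then x_{Largo} = 21.25 − 0.25·20.2 = 16.2.
P_{Kora} = 116 − 2·20.2 − 16.2 = 59.4.
Profit = (59.4 − 19)·20.2 = 816.08.

816.08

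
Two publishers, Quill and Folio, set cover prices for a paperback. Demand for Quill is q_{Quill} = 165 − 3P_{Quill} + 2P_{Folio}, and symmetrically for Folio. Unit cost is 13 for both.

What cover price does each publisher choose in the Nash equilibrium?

Quill's profit: π = (P_{Quill} − 13)(165 − 3P_{Quill} + 2P_{Folio}).
∂π/∂P_{Quill} = 204 − 6P_{Quill} + 2P_{Folio} = 0 ⇒ P_{Quill} = 34 + (1/3)P_{Folio}.
Setting P_{Quill} = P_{Folio} in the reaction function: P_{Quill} = 34 + (1/3)P_{Quill}, so P_{Quill} = 34 / (2/3) = 51.

51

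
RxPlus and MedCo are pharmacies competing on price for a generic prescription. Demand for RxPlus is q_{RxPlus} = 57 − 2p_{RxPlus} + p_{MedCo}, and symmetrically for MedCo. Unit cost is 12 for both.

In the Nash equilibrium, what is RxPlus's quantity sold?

RxPlus's profit: π = (p_{RxPlus} − 12)(57 − 2p_{RxPlus} + p_{MedCo}).
∂π/∂p_{RxPlus} = 81 − 4p_{RxPlus} + p_{MedCo} = 0 ⇒ p_{RxPlus} = 20.25 + 0.25p_{MedCo}.
The game is symmetric, so in equilibrium p_{MedCo} = p_{RxPlus}: the reaction function gives 0.75p_{RxPlus} = 20.25, hence p_{RxPlus} = 27.
q_{RxPlus} = 57 − 2·27 + 27 = 30.

30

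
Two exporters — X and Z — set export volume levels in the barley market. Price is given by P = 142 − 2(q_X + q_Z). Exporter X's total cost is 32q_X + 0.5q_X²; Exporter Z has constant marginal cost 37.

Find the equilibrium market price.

75.125

Exporter X's profit: π = q_X(142 − 2(q_X + q_Z)) − 32q_X − 0.5q_X².
∂π/∂q_X = 110 − 5q_X − 2q_Z = 0, so q_X = 22 − 0.4q_Z.
For Z: ∂π/∂q_Z = 105 − 4q_Z − 2q_X = 0 ⇒ q_Z = 26.25 − 0.5q_X.
Substituting the second reaction function into the first: q_X = 22 − 0.4(26.25 − 0.5q_X), which gives 0.8q_X = 11.5 ⇒ q_X = 14.375.
Then q_Z = 26.25 − 0.5·14.375 = 19.0625.
Equilibrium price: P = 142 − 2·33.4375 = 75.125.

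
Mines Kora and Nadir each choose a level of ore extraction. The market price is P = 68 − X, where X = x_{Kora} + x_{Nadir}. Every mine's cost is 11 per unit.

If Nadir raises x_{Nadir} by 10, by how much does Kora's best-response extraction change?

-5

Mine Kora's profit: π = x_{Kora}(68 − (x_{Kora} + x_{Nadir})) − 11x_{Kora}.
∂π/∂x_{Kora} = 57 − 2x_{Kora} − x_{Nadir} = 0, so x_{Kora} = 28.5 − 0.5x_{Nadir}.
The reaction-function slope is −0.5, so a 10-unit rise in x_{Nadir} moves x_{Kora} by −0.5 × 10 = −5. Kora's best response falls — the actions are strategic substitutes.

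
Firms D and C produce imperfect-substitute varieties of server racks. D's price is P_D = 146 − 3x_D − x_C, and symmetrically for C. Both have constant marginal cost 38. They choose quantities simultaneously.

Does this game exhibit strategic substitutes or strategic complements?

Firm D's profit: π = x_D(146 − 3x_D − x_C) − 38x_D.
∂π/∂x_D = 108 − 6x_D − x_C = 0 ⇒ x_D = 18 − (1/6)x_C.
The best-response slope dx_D/dx_C = −1/6 < 0: the reaction function is downward-sloping, so the choices are strategic substitutes.

strategic substitutes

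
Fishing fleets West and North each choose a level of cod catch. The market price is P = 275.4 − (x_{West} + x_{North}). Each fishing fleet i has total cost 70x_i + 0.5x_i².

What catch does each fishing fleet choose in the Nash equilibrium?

51.35

Fishing fleet West's profit: π = x_{West}(275.4 − (x_{West} + x_{North})) − 70x_{West} − 0.5x_{West}².
∂π/∂x_{West} = 205.4 − 3x_{West} − x_{North} = 0, so x_{West} = 1027/15 − (1/3)x_{North}.
By symmetry x_{North} = x_{West}; substituting into the reaction function, (4/3)x_{West} = 1027/15 and x_{West} = 51.35.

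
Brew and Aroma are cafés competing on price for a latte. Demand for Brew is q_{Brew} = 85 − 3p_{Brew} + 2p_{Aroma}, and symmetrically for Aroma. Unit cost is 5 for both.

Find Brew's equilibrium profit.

1200

Brew's profit: π = (p_{Brew} − 5)(85 − 3p_{Brew} + 2p_{Aroma}).
∂π/∂p_{Brew} = 100 − 6p_{Brew} + 2p_{Aroma} = 0 ⇒ p_{Brew} = 50/3 + (1/3)p_{Aroma}.
Setting p_{Brew} = p_{Aroma} in the reaction function: p_{Brew} = 50/3 + (1/3)p_{Brew}, so p_{Brew} = (50/3) / (2/3) = 25.
q_{Brew} = 85 − 3·25 + 2·25 = 60.
Profit = (25 − 5)·60 = 1200.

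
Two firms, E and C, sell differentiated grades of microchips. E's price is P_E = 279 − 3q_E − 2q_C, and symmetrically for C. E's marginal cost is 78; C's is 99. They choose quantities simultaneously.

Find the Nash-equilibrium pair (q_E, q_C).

26.4375, 21.1875

Firm E's profit: π = q_E(279 − 3q_E − 2q_C) − 78q_E.
∂π/∂q_E = 201 − 6q_E − 2q_C = 0 ⇒ q_E = 33.5 − (1/3)q_C.
Similarly q_C = 30 − (1/3)q_E.
Plugging q_C into E's best response: q_E = 33.5 − (1/3)(30 − (1/3)q_E) ⇒ (8/9)q_E = 23.5, so q_E = 26.4375.
Then q_C = 30 − (1/3)·26.4375 = 21.1875.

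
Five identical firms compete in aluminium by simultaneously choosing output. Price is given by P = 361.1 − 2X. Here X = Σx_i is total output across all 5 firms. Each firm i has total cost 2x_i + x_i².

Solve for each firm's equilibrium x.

25.65

A representative firm's profit is π_i = x_i(361.1 − 2X) − 2x_i − x_i², with X = x_i + Σ_{j≠i} x_j.
First-order condition: 359.1 − 6x_i − 2Σ_{j≠i} x_j = 0.
Imposing symmetry (x_j = x for all j) turns Σ_{j≠i} x_j into 4x, so 359.1 = 14x and x = 25.65.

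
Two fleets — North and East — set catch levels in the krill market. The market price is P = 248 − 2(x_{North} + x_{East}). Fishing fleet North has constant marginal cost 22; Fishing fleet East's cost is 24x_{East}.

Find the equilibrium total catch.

Fishing fleet North's profit: π = x_{North}(248 − 2(x_{North} + x_{East})) − 22x_{North}.
∂π/∂x_{North} = 226 − 4x_{North} − 2x_{East} = 0, so x_{North} = 56.5 − 0.5x_{East}.
By the same steps for East: x_{East} = 56 − 0.5x_{North}.
Plugging x_{East} into North's best response: x_{North} = 56.5 − 0.5(56 − 0.5x_{North}) ⇒ 0.75x_{North} = 28.5, so x_{North} = 38.
Then x_{East} = 56 − 0.5·38 = 37.
Total catch: 38 + 37 = 75.

75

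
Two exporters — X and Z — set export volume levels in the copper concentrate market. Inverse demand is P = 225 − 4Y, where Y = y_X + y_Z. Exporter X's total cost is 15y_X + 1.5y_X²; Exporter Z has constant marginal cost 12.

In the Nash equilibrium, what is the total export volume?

Exporter X's profit: π = y_X(225 − 4(y_X + y_Z)) − 15y_X − 1.5y_X².
∂π/∂y_X = 210 − 11y_X − 4y_Z = 0, so y_X = 210/11 − (4/11)y_Z.
For Z: ∂π/∂y_Z = 213 − 8y_Z − 4y_X = 0 ⇒ y_Z = 26.625 − 0.5y_X.
Plugging y_Z into X's best response: y_X = 210/11 − (4/11)(26.625 − 0.5y_X) ⇒ (9/11)y_X = 207/22, so y_X = 11.5.
Then y_Z = 26.625 − 0.5·11.5 = 20.875.
Total export volume: 11.5 + 20.875 = 32.375.

32.375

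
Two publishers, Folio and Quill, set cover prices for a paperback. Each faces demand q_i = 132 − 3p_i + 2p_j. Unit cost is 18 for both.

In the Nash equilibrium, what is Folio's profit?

2436.75

Folio's profit: π = (p_{Folio} − 18)(132 − 3p_{Folio} + 2p_{Quill}).
∂π/∂p_{Folio} = 186 − 6p_{Folio} + 2p_{Quill} = 0 ⇒ p_{Folio} = 31 + (1/3)p_{Quill}.
Setting p_{Folio} = p_{Quill} in the reaction function: p_{Folio} = 31 + (1/3)p_{Folio}, so p_{Folio} = 31 / (2/3) = 46.5.
q_{Folio} = 132 − 3·46.5 + 2·46.5 = 85.5.
Profit = (46.5 − 18)·85.5 = 2436.75.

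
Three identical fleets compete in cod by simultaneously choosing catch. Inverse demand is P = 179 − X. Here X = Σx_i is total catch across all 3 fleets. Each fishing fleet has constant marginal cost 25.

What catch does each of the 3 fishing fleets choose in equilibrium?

A representative fishing fleet's profit is π_i = x_i(179 − X) − 25x_i, with X = x_i + Σ_{j≠i} x_j.
First-order condition: 154 − 2x_i − Σ_{j≠i} x_j = 0.
Imposing symmetry (x_j = x for all j) turns Σ_{j≠i} x_j into 2x, so 154 = 4x and x = 38.5.

38.5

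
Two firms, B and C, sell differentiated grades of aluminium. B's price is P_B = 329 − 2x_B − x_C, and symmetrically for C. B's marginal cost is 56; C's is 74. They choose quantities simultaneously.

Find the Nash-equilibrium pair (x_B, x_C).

Firm B's profit: π = x_B(329 − 2x_B − x_C) − 56x_B.
∂π/∂x_B = 273 − 4x_B − x_C = 0 ⇒ x_B = 68.25 − 0.25x_C.
Similarly x_C = 63.75 − 0.25x_B.
Plugging x_C into B's best response: x_B = 68.25 − 0.25(63.75 − 0.25x_B) ⇒ 0.9375x_B = 52.3125, so x_B = 55.8.
Then x_C = 63.75 − 0.25·55.8 = 49.8.

55.8, 49.8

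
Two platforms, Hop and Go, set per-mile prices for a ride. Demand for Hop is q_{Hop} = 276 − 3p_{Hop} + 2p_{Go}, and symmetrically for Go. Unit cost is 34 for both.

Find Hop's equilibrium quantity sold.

Hop's profit: π = (p_{Hop} − 34)(276 − 3p_{Hop} + 2p_{Go}).
∂π/∂p_{Hop} = 378 − 6p_{Hop} + 2p_{Go} = 0 ⇒ p_{Hop} = 63 + (1/3)p_{Go}.
Setting p_{Hop} = p_{Go} in the reaction function: p_{Hop} = 63 + (1/3)p_{Hop}, so p_{Hop} = 63 / (2/3) = 94.5.
q_{Hop} = 276 − 3·94.5 + 2·94.5 = 181.5.

181.5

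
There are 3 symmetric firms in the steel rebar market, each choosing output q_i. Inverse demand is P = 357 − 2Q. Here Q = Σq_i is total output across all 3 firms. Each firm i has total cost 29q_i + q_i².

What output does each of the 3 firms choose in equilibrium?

32.8

A representative firm's profit is π_i = q_i(357 − 2Q) − 29q_i − q_i², with Q = q_i + Σ_{j≠i} q_j.
First-order condition: 328 − 6q_i − 2Σ_{j≠i} q_j = 0.
In a symmetric equilibrium every firm chooses the same q, so Σ_{j≠i} q_j = 2q. The condition becomes 328 − 10q = 0, giving q = 328/10 = 32.8.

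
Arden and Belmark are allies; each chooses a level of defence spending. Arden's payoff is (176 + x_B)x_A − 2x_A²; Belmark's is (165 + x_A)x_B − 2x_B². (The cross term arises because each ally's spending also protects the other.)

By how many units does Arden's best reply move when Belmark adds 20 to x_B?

Expanding Arden's payoff: 176x_A + x_Bx_A − 2x_A².
∂π/∂x_A = 176 + x_B − 4x_A = 0, so x_A = 44 + 0.25x_B.
The reaction-function slope is 0.25, so a 20-unit rise in x_B moves x_A by 0.25 × 20 = 5. Arden's best response rises — the actions are strategic complements.

5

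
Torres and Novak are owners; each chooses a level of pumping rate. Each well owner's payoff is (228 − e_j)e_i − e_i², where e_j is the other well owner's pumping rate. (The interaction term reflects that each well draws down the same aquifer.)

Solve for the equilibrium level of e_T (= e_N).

76

Torres's payoff is (228 − e_N)e_T − e_T².
∂π/∂e_T = 228 − e_N − 2e_T = 0, so e_T = 114 − 0.5e_N.
The game is symmetric, so in equilibrium e_N = e_T: the reaction function gives 1.5e_T = 114, hence e_T = 76.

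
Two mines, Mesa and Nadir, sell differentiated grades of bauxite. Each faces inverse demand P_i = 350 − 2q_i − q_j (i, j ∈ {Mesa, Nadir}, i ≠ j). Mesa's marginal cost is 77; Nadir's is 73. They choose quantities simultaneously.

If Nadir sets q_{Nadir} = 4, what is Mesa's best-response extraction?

67.25

Mine Mesa's profit: π = q_{Mesa}(350 − 2q_{Mesa} − q_{Nadir}) − 77q_{Mesa}.
∂π/∂q_{Mesa} = 273 − 4q_{Mesa} − q_{Nadir} = 0 ⇒ q_{Mesa} = 68.25 − 0.25q_{Nadir}.
At q_{Nadir} = 4: q_{Mesa} = 68.25 − 0.25·4 = 67.25.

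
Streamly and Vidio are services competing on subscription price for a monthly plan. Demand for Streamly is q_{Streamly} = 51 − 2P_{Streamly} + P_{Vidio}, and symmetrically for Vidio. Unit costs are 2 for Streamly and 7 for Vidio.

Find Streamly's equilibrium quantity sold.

34

Streamly's profit: π = (P_{Streamly} − 2)(51 − 2P_{Streamly} + P_{Vidio}).
∂π/∂P_{Streamly} = 55 − 4P_{Streamly} + P_{Vidio} = 0 ⇒ P_{Streamly} = 13.75 + 0.25P_{Vidio}.
Similarly P_{Vidio} = 16.25 + 0.25P_{Streamly}.
Solving the two reaction functions simultaneously: (1 − (0.25)(0.25))P_{Streamly} = 13.75 + 0.25·16.25, so 0.9375P_{Streamly} = 17.8125 and P_{Streamly} = 19.
Then P_{Vidio} = 16.25 + 0.25·19 = 21.
q_{Streamly} = 51 − 2·19 + 21 = 34.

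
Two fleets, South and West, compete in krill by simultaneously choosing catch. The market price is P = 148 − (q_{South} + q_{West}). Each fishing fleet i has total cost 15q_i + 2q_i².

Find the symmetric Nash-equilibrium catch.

19

Fishing fleet South's profit: π = q_{South}(148 − (q_{South} + q_{West})) − 15q_{South} − 2q_{South}².
∂π/∂q_{South} = 133 − 6q_{South} − q_{West} = 0, so q_{South} = 133/6 − (1/6)q_{West}.
The game is symmetric, so in equilibrium q_{West} = q_{South}: the reaction function gives (7/6)q_{South} = 133/6, hence q_{South} = 19.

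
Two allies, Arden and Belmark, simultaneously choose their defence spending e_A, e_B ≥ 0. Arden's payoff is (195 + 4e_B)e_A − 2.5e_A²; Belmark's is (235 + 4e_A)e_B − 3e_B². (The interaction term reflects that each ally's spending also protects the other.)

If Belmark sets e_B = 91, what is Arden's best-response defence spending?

111.8

Expanding Arden's payoff: 195e_A + 4e_Be_A − 2.5e_A².
∂π/∂e_A = 195 + 4e_B − 5e_A = 0, so e_A = 39 + 0.8e_B.
At e_B = 91: e_A = 39 + 0.8·91 = 111.8.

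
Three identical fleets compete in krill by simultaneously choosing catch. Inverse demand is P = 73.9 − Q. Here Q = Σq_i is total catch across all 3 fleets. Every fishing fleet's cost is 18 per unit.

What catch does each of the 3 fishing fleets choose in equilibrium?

13.975

A representative fishing fleet's profit is π_i = q_i(73.9 − Q) − 18q_i, with Q = q_i + Σ_{j≠i} q_j.
First-order condition: 55.9 − 2q_i − Σ_{j≠i} q_j = 0.
In a symmetric equilibrium every fishing fleet chooses the same q, so Σ_{j≠i} q_j = 2q. The condition becomes 55.9 − 4q = 0, giving q = 55.9/4 = 13.975.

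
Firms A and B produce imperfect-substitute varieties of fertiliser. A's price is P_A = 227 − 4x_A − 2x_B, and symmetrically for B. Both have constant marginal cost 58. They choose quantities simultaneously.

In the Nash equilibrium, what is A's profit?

Firm A's profit: π = x_A(227 − 4x_A − 2x_B) − 58x_A.
∂π/∂x_A = 169 − 8x_A − 2x_B = 0 ⇒ x_A = 21.125 − 0.25x_B.
By symmetry x_B = x_A; substituting into the reaction function, 1.25x_A = 21.125 and x_A = 16.9.
P_A = 227 − 4·16.9 − 2·16.9 = 125.6.
Profit = (125.6 − 58)·16.9 = 1142.44.

1142.44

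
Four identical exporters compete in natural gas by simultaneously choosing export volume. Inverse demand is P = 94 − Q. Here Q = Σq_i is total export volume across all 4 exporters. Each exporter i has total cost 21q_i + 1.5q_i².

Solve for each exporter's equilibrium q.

A representative exporter's profit is π_i = q_i(94 − Q) − 21q_i − 1.5q_i², with Q = q_i + Σ_{j≠i} q_j.
First-order condition: 73 − 5q_i − Σ_{j≠i} q_j = 0.
In a symmetric equilibrium every exporter chooses the same q, so Σ_{j≠i} q_j = 3q. The condition becomes 73 − 8q = 0, giving q = 73/8 = 9.125.

9.125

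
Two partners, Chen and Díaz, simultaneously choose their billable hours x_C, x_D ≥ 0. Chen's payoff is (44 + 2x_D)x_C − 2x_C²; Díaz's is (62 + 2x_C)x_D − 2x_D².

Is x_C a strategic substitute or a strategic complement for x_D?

strategic complements

Expanding Chen's payoff: 44x_C + 2x_Dx_C − 2x_C².
∂π/∂x_C = 44 + 2x_D − 4x_C = 0, so x_C = 11 + 0.5x_D.
The best-response slope dx_C/dx_D = 0.5 > 0: the reaction function is upward-sloping, so the choices are strategic complements.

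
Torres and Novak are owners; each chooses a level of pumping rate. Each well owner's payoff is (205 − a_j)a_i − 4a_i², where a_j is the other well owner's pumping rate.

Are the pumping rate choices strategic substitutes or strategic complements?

Torres's payoff is (205 − a_N)a_T − 4a_T².
∂π/∂a_T = 205 − a_N − 8a_T = 0, so a_T = 25.625 − 0.125a_N.
The best-response slope da_T/da_N = −0.125 < 0: the reaction function is downward-sloping, so the choices are strategic substitutes.

strategic substitutes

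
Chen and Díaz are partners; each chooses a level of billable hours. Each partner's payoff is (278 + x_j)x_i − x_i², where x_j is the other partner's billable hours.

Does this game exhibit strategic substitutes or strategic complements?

strategic complements

Chen's payoff is (278 + x_D)x_C − x_C².
∂π/∂x_C = 278 + x_D − 2x_C = 0, so x_C = 139 + 0.5x_D.
The best-response slope dx_C/dx_D = 0.5 > 0: the reaction function is upward-sloping, so the choices are strategic complements.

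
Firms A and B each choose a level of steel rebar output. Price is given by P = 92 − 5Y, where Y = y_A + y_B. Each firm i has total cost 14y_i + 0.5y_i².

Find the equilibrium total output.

Firm A's profit: π = y_A(92 − 5(y_A + y_B)) − 14y_A − 0.5y_A².
∂π/∂y_A = 78 − 11y_A − 5y_B = 0, so y_A = 78/11 − (5/11)y_B.
The game is symmetric, so in equilibrium y_B = y_A: the reaction function gives (16/11)y_A = 78/11, hence y_A = 4.875.
Total output: 4.875 + 4.875 = 9.75.

9.75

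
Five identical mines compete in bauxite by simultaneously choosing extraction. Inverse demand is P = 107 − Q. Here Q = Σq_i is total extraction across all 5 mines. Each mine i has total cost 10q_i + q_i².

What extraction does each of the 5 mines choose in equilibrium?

A representative mine's profit is π_i = q_i(107 − Q) − 10q_i − q_i², with Q = q_i + Σ_{j≠i} q_j.
First-order condition: 97 − 4q_i − Σ_{j≠i} q_j = 0.
In a symmetric equilibrium every mine chooses the same q, so Σ_{j≠i} q_j = 4q. The condition becomes 97 − 8q = 0, giving q = 97/8 = 12.125.

12.125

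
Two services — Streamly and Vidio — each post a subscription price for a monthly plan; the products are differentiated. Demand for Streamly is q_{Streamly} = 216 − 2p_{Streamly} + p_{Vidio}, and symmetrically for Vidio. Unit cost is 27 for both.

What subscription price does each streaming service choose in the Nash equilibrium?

90

Streamly's profit: π = (p_{Streamly} − 27)(216 − 2p_{Streamly} + p_{Vidio}).
∂π/∂p_{Streamly} = 270 − 4p_{Streamly} + p_{Vidio} = 0 ⇒ p_{Streamly} = 67.5 + 0.25p_{Vidio}.
By symmetry p_{Vidio} = p_{Streamly}; substituting into the reaction function, 0.75p_{Streamly} = 67.5 and p_{Streamly} = 90.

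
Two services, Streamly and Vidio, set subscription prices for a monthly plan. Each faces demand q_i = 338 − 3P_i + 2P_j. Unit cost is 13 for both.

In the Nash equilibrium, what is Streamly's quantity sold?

243.75

Streamly's profit: π = (P_{Streamly} − 13)(338 − 3P_{Streamly} + 2P_{Vidio}).
∂π/∂P_{Streamly} = 377 − 6P_{Streamly} + 2P_{Vidio} = 0 ⇒ P_{Streamly} = 377/6 + (1/3)P_{Vidio}.
By symmetry P_{Vidio} = P_{Streamly}; substituting into the reaction function, (2/3)P_{Streamly} = 377/6 and P_{Streamly} = 94.25.
q_{Streamly} = 338 − 3·94.25 + 2·94.25 = 243.75.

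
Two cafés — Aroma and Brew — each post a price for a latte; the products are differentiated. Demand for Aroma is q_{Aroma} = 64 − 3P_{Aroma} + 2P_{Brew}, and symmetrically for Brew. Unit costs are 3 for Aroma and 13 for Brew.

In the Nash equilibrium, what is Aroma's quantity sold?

Aroma's profit: π = (P_{Aroma} − 3)(64 − 3P_{Aroma} + 2P_{Brew}).
∂π/∂P_{Aroma} = 73 − 6P_{Aroma} + 2P_{Brew} = 0 ⇒ P_{Aroma} = 73/6 + (1/3)P_{Brew}.
Similarly P_{Brew} = 103/6 + (1/3)P_{Aroma}.
Substituting the second reaction function into the first: P_{Aroma} = 73/6 + (1/3)(103/6 + (1/3)P_{Aroma}), which gives (8/9)P_{Aroma} = 161/9 ⇒ P_{Aroma} = 20.125.
Then P_{Brew} = 103/6 + (1/3)·20.125 = 23.875.
q_{Aroma} = 64 − 3·20.125 + 2·23.875 = 51.375.

51.375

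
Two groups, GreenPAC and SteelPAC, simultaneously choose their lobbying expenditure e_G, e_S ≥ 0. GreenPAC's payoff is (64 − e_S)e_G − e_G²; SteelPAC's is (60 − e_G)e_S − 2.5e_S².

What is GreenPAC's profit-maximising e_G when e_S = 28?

Expanding GreenPAC's payoff: 64e_G − e_Se_G − e_G².
∂π/∂e_G = 64 − e_S − 2e_G = 0, so e_G = 32 − 0.5e_S.
At e_S = 28: e_G = 32 − 0.5·28 = 18.

18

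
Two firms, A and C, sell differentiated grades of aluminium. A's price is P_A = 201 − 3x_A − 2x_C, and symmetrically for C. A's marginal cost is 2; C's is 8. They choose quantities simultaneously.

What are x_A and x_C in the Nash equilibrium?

Firm A's profit: π = x_A(201 − 3x_A − 2x_C) − 2x_A.
∂π/∂x_A = 199 − 6x_A − 2x_C = 0 ⇒ x_A = 199/6 − (1/3)x_C.
Similarly x_C = 193/6 − (1/3)x_A.
Plugging x_C into A's best response: x_A = 199/6 − (1/3)(193/6 − (1/3)x_A) ⇒ (8/9)x_A = 202/9, so x_A = 25.25.
Then x_C = 193/6 − (1/3)·25.25 = 23.75.

25.25, 23.75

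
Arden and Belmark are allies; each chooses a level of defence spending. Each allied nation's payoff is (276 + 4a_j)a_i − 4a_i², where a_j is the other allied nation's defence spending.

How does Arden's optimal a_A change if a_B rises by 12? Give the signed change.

6

Arden's payoff is (276 + 4a_B)a_A − 4a_A².
∂π/∂a_A = 276 + 4a_B − 8a_A = 0, so a_A = 34.5 + 0.5a_B.
The reaction-function slope is 0.5, so a 12-unit rise in a_B moves a_A by 0.5 × 12 = 6. Arden's best response rises — the actions are strategic complements.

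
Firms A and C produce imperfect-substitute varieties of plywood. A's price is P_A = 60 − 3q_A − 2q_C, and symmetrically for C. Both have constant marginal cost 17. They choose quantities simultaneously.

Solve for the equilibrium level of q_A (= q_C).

5.375

Firm A's profit: π = q_A(60 − 3q_A − 2q_C) − 17q_A.
∂π/∂q_A = 43 − 6q_A − 2q_C = 0 ⇒ q_A = 43/6 − (1/3)q_C.
By symmetry q_C = q_A; substituting into the reaction function, (4/3)q_A = 43/6 and q_A = 5.375.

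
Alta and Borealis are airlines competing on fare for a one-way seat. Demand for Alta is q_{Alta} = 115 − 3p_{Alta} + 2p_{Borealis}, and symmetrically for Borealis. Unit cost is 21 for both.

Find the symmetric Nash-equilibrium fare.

44.5

Alta's profit: π = (p_{Alta} − 21)(115 − 3p_{Alta} + 2p_{Borealis}).
∂π/∂p_{Alta} = 178 − 6p_{Alta} + 2p_{Borealis} = 0 ⇒ p_{Alta} = 89/3 + (1/3)p_{Borealis}.
By symmetry p_{Borealis} = p_{Alta}; substituting into the reaction function, (2/3)p_{Alta} = 89/3 and p_{Alta} = 44.5.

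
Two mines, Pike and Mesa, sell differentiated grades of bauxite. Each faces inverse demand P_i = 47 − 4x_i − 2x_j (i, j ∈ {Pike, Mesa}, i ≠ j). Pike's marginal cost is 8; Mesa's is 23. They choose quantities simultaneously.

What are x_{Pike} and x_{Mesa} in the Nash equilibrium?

4.4, 1.9

Mine Pike's profit: π = x_{Pike}(47 − 4x_{Pike} − 2x_{Mesa}) − 8x_{Pike}.
∂π/∂x_{Pike} = 39 − 8x_{Pike} − 2x_{Mesa} = 0 ⇒ x_{Pike} = 4.875 − 0.25x_{Mesa}.
Similarly x_{Mesa} = 3 − 0.25x_{Pike}.
Plugging x_{Mesa} into Pike's best response: x_{Pike} = 4.875 − 0.25(3 − 0.25x_{Pike}) ⇒ 0.9375x_{Pike} = 4.125, so x_{Pike} = 4.4.
Then x_{Mesa} = 3 − 0.25·4.4 = 1.9.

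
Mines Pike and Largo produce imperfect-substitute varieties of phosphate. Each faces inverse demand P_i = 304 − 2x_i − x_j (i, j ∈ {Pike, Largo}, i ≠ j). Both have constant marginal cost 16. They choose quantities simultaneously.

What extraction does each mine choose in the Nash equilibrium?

Mine Pike's profit: π = x_{Pike}(304 − 2x_{Pike} − x_{Largo}) − 16x_{Pike}.
∂π/∂x_{Pike} = 288 − 4x_{Pike} − x_{Largo} = 0 ⇒ x_{Pike} = 72 − 0.25x_{Largo}.
By symmetry x_{Largo} = x_{Pike}; substituting into the reaction function, 1.25x_{Pike} = 72 and x_{Pike} = 57.6.

57.6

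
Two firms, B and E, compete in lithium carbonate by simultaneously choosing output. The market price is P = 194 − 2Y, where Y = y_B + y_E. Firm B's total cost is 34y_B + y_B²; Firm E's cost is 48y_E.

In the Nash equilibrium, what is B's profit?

908.28

Firm B's profit: π = y_B(194 − 2(y_B + y_E)) − 34y_B − y_B².
∂π/∂y_B = 160 − 6y_B − 2y_E = 0, so y_B = 80/3 − (1/3)y_E.
For E: ∂π/∂y_E = 146 − 4y_E − 2y_B = 0 ⇒ y_E = 36.5 − 0.5y_B.
Plugging y_E into B's best response: y_B = 80/3 − (1/3)(36.5 − 0.5y_B) ⇒ (5/6)y_B = 14.5, so y_B = 17.4.
Then y_E = 36.5 − 0.5·17.4 = 27.8.
Price P = 194 − 2·45.2 = 103.6.
B's profit: (103.6 − 34)·17.4 − (17.4)² = 908.28.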